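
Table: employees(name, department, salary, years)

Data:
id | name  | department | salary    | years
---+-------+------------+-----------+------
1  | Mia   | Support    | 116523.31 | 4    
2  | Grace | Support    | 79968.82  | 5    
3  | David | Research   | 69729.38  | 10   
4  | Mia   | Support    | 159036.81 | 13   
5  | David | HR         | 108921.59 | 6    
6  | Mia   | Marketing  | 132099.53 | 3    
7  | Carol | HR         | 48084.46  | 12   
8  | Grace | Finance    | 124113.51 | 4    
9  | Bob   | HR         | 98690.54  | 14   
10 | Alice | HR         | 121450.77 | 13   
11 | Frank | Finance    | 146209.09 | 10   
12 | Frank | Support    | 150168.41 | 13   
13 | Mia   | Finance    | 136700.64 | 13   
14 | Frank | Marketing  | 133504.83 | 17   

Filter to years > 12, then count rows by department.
SELECT department, COUNT(*)
FROM employees
WHERE years > 12
GROUP BY department

Note: WHERE filters rows before grouping.

Result:
  Finance: 1
  HR: 2
  Marketing: 1
  Support: 2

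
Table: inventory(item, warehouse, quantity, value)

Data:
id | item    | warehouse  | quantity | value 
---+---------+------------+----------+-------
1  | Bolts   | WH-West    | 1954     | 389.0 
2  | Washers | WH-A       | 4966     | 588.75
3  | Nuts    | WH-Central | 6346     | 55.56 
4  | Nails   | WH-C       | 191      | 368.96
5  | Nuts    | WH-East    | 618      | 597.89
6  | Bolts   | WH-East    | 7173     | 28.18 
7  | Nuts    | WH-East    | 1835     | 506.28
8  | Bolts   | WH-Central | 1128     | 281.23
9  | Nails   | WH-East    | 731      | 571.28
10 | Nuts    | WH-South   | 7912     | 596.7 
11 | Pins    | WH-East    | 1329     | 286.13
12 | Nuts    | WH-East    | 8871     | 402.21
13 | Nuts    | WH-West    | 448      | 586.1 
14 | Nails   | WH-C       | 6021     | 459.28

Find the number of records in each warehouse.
SELECT warehouse, COUNT(*) as count
FROM inventory
GROUP BY warehouse

Result:
  WH-A: 1
  WH-C: 2
  WH-Central: 2
  WH-East: 6
  WH-South: 1
  WH-West: 2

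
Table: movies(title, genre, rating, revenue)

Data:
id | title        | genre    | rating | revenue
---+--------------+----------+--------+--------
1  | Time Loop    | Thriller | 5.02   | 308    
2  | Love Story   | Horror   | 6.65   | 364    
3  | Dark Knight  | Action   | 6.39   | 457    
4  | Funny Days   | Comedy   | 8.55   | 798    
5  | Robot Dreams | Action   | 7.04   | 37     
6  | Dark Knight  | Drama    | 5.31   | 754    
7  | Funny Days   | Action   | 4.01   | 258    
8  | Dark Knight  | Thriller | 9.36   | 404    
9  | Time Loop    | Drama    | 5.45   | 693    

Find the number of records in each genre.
SELECT genre, COUNT(*) as count
FROM movies
GROUP BY genre

Result:
  Action: 3
  Comedy: 1
  Drama: 2
  Horror: 1
  Thriller: 2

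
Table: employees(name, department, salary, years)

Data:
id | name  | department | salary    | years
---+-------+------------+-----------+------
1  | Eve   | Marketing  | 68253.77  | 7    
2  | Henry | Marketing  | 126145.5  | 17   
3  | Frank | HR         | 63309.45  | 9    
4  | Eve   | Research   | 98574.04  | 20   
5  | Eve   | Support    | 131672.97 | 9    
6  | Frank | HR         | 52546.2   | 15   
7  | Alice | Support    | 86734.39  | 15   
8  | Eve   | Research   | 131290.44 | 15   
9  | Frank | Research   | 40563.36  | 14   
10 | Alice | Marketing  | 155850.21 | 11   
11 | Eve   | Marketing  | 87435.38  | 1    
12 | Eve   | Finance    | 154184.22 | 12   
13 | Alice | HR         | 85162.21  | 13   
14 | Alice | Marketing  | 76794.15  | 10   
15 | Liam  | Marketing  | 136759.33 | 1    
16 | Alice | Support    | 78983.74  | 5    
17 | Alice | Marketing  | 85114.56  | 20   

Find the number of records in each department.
SELECT department, COUNT(*) as count
FROM employees
GROUP BY department

Result:
  Finance: 1
  HR: 3
  Marketing: 7
  Research: 3
  Support: 3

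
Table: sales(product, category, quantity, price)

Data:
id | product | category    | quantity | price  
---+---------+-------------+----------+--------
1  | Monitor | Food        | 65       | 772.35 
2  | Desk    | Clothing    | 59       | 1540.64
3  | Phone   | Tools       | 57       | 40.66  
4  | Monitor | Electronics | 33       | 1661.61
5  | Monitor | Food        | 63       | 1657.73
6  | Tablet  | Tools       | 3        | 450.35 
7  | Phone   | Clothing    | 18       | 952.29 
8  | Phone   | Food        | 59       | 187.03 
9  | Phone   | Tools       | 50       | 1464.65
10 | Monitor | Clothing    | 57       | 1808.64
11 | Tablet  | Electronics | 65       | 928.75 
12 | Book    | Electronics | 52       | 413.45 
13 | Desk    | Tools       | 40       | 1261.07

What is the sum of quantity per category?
SELECT category, SUM(quantity) as result
FROM sales
GROUP BY category

Result:
  Clothing: 134
  Electronics: 150
  Food: 187
  Tools: 150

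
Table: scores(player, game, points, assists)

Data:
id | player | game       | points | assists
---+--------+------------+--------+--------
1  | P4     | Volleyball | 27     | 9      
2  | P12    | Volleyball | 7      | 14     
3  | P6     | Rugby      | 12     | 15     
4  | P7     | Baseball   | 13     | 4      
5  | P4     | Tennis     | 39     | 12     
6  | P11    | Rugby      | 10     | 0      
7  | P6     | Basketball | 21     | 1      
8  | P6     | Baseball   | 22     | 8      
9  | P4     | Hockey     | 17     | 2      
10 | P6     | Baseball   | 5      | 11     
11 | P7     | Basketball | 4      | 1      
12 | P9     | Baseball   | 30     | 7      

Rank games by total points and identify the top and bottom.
SELECT game, SUM(points)
FROM scores
GROUP BY game
ORDER BY SUM(points)

All groups:
  Hockey: 17
  Rugby: 22
  Basketball: 25
  Volleyball: 34
  Tennis: 39
  Baseball: 70

Highest: Baseball (70)
Lowest: Hockey (17)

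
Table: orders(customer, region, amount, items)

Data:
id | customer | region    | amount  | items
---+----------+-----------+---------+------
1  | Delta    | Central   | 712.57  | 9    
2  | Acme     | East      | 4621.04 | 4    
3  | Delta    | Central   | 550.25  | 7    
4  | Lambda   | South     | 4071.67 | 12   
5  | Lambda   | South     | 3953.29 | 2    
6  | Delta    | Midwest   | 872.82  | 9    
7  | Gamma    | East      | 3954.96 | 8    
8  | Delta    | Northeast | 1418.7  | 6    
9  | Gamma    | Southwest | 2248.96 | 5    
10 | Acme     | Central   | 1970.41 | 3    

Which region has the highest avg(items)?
SELECT region, AVG(items) as val
FROM orders
GROUP BY region
ORDER BY val DESC
LIMIT 1

Result: Midwest with avg(items) = 9.00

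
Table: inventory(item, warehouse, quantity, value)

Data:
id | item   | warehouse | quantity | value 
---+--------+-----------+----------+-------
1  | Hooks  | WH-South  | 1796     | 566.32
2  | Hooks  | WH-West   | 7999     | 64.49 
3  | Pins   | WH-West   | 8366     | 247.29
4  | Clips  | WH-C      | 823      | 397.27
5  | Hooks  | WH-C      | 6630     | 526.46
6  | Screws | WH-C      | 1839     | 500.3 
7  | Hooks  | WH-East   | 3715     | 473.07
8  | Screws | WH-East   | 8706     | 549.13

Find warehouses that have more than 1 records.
SELECT warehouse, COUNT(*) as cnt
FROM inventory
GROUP BY warehouse
HAVING COUNT(*) > 1

Result:
  WH-C: 3
  WH-East: 2
  WH-West: 2

Note: HAVING filters groups after aggregation, WHERE filters rows before.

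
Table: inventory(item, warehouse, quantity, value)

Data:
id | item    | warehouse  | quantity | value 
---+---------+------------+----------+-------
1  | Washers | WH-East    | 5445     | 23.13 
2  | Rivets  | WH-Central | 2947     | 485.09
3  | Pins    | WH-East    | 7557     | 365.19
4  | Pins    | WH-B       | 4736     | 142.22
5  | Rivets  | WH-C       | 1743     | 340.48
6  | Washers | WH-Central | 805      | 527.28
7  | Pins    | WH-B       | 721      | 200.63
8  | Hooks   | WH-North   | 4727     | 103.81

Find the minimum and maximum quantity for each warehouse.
SELECT warehouse, MIN(quantity), MAX(quantity)
FROM inventory
GROUP BY warehouse

Result:
  WH-B: min=721, max=4736
  WH-C: min=1743, max=1743
  WH-Central: min=805, max=2947
  WH-East: min=5445, max=7557
  WH-North: min=4727, max=4727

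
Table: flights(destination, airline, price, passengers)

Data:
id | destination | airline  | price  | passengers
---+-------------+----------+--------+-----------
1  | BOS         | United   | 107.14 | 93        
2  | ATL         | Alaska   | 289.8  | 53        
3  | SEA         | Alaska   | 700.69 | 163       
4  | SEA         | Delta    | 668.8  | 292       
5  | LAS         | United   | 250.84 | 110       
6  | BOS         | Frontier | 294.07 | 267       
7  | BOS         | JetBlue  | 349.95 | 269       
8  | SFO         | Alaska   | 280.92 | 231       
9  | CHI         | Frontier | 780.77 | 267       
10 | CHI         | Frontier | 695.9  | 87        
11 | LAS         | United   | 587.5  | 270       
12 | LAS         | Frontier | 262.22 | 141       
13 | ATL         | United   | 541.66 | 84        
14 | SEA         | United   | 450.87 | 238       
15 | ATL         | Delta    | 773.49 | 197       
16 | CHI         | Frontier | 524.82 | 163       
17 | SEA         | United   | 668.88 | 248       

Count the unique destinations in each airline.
SELECT airline, COUNT(DISTINCT destination)
FROM flights
GROUP BY airline

Result:
  Alaska: 3 distinct
  Delta: 2 distinct
  Frontier: 3 distinct
  JetBlue: 1 distinct
  United: 4 distinct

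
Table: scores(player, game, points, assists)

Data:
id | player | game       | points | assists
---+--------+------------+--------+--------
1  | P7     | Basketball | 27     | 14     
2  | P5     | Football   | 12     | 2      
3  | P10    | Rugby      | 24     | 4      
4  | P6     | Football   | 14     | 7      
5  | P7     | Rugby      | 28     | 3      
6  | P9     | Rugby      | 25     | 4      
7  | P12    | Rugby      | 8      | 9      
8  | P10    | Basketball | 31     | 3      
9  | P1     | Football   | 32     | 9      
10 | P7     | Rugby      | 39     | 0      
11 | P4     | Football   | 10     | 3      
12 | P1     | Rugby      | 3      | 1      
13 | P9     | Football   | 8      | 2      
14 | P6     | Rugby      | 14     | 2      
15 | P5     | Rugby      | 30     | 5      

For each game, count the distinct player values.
SELECT game, COUNT(DISTINCT player)
FROM scores
GROUP BY game

Result:
  Basketball: 2 distinct
  Football: 5 distinct
  Rugby: 7 distinct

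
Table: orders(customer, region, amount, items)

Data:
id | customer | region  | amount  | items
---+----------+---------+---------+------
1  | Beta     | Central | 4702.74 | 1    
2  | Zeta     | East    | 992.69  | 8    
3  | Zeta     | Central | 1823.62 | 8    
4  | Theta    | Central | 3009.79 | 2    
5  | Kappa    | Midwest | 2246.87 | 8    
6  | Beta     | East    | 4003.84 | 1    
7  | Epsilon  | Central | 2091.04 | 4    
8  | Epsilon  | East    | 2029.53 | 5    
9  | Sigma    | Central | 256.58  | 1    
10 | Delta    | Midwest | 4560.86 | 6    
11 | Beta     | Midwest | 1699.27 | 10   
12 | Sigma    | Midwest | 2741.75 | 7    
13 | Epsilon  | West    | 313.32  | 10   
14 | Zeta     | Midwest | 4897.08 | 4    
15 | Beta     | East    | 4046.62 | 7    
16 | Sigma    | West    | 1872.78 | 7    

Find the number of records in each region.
SELECT region, COUNT(*) as count
FROM orders
GROUP BY region

Result:
  Central: 5
  East: 4
  Midwest: 5
  West: 2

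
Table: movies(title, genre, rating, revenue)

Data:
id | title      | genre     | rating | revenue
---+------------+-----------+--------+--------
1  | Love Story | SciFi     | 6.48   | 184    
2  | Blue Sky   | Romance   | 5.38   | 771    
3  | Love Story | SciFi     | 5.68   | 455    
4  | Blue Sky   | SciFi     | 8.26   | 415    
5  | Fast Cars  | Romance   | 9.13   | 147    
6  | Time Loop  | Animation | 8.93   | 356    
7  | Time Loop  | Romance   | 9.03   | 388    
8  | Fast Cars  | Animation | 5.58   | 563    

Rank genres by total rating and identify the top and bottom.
SELECT genre, SUM(rating)
FROM movies
GROUP BY genre
ORDER BY SUM(rating)

All groups:
  Animation: 14.51
  SciFi: 20.42
  Romance: 23.54

Highest: Romance (23.54)
Lowest: Animation (14.51)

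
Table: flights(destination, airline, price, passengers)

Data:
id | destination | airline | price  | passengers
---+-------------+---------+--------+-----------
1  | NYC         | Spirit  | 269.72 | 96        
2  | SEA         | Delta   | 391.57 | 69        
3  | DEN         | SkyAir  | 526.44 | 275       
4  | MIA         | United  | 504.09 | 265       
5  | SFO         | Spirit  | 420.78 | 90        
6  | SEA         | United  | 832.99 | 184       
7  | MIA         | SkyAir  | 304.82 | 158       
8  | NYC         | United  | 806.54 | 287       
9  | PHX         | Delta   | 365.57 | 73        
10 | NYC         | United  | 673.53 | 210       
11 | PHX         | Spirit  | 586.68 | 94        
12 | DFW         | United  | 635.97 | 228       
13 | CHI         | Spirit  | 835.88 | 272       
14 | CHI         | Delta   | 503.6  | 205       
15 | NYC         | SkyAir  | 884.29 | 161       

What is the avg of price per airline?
SELECT airline, AVG(price) as result
FROM flights
GROUP BY airline

Result:
  Delta: 420.25
  SkyAir: 571.85
  Spirit: 528.27
  United: 690.62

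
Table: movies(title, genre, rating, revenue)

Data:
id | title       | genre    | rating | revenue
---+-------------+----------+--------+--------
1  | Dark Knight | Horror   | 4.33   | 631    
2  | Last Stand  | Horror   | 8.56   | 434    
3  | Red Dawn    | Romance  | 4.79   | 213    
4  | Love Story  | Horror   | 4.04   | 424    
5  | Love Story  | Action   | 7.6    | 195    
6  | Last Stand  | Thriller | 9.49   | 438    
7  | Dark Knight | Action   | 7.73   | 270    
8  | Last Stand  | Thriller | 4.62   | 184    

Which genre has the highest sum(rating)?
SELECT genre, SUM(rating) as val
FROM movies
GROUP BY genre
ORDER BY val DESC
LIMIT 1

Result: Horror with sum(rating) = 16.93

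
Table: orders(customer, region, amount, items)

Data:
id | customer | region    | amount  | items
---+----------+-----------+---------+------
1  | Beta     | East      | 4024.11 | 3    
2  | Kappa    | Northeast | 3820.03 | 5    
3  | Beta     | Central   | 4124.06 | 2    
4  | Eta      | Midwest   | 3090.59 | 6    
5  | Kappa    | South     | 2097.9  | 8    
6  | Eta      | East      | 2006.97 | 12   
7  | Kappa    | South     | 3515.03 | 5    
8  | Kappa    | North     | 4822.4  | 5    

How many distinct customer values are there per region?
SELECT region, COUNT(DISTINCT customer)
FROM orders
GROUP BY region

Result:
  Central: 1 distinct
  East: 2 distinct
  Midwest: 1 distinct
  North: 1 distinct
  Northeast: 1 distinct
  South: 1 distinct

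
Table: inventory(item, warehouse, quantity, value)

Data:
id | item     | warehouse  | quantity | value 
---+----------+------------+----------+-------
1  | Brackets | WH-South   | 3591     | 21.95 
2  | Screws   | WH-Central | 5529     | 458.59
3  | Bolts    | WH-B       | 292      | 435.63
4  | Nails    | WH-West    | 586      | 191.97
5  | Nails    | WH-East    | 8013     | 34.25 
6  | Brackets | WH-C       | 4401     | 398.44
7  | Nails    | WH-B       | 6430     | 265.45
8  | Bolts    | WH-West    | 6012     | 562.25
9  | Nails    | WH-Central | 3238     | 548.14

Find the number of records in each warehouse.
SELECT warehouse, COUNT(*) as count
FROM inventory
GROUP BY warehouse

Result:
  WH-B: 2
  WH-C: 1
  WH-Central: 2
  WH-East: 1
  WH-South: 1
  WH-West: 2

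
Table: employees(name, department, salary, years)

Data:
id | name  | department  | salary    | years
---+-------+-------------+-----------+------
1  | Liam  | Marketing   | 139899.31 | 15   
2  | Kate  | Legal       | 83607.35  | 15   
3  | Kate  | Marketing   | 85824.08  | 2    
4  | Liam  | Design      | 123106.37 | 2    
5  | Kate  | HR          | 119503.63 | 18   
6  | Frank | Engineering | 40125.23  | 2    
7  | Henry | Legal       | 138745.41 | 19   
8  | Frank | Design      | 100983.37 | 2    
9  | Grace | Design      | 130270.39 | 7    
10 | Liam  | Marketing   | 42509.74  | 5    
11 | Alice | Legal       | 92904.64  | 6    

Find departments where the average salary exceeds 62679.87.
SELECT department, AVG(salary)
FROM employees
GROUP BY department
HAVING AVG(salary) > 62679.87

Result:
  Design: avg=118120.04
  HR: avg=119503.63
  Legal: avg=105085.80
  Marketing: avg=89411.04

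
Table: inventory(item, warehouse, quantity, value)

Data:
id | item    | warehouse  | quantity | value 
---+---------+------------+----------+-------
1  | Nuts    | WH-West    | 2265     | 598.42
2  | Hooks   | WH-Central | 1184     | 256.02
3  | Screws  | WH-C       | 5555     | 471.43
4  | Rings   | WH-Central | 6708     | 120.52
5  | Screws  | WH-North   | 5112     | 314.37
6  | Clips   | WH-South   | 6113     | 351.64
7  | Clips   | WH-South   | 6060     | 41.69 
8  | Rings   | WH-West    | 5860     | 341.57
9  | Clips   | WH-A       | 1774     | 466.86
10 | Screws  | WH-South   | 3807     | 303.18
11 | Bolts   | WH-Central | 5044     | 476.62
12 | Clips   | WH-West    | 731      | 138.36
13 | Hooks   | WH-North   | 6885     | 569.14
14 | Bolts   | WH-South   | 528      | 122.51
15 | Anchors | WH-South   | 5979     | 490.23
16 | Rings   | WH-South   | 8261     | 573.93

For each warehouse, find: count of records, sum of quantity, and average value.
SELECT warehouse,
       COUNT(*) as cnt,
       SUM(quantity) as total_quantity,
       AVG(value) as avg_value
FROM inventory
GROUP BY warehouse

Result:
  WH-A: 1 records, 1774 total quantity, 466.86 avg value
  WH-C: 1 records, 5555 total quantity, 471.43 avg value
  WH-Central: 3 records, 12936 total quantity, 284.39 avg value
  WH-North: 2 records, 11997 total quantity, 441.76 avg value
  WH-South: 6 records, 30748 total quantity, 313.86 avg value
  WH-West: 3 records, 8856 total quantity, 359.45 avg value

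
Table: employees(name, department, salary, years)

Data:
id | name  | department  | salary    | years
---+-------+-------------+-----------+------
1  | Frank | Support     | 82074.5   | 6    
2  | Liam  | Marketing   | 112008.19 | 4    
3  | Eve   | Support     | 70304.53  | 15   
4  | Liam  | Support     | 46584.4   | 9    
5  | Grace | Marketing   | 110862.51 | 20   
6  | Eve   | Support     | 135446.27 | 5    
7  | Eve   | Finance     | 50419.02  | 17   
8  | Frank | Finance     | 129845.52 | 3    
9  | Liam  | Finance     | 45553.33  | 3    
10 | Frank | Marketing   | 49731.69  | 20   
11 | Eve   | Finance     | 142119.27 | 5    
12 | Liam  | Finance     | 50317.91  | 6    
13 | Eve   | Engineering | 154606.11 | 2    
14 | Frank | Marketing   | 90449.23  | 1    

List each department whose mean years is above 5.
SELECT department, AVG(years)
FROM employees
GROUP BY department
HAVING AVG(years) > 5

Result:
  Finance: avg=6.80
  Marketing: avg=11.25
  Support: avg=8.75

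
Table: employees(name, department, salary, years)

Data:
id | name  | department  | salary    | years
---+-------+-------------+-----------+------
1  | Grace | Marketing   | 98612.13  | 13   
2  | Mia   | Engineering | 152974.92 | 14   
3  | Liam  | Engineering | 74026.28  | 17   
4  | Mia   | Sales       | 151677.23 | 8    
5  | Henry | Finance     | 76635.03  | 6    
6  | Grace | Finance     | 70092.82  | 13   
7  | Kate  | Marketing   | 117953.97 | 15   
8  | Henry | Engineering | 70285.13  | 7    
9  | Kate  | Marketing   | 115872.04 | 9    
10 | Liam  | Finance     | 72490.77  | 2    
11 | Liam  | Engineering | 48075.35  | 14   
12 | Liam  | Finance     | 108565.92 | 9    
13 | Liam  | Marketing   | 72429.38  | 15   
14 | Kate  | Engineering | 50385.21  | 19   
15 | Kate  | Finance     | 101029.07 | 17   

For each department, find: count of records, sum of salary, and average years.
SELECT department,
       COUNT(*) as cnt,
       SUM(salary) as total_salary,
       AVG(years) as avg_years
FROM employees
GROUP BY department

Result:
  Engineering: 5 records, 395746.89 total salary, 14.20 avg years
  Finance: 5 records, 428813.61 total salary, 9.40 avg years
  Marketing: 4 records, 404867.52 total salary, 13.00 avg years
  Sales: 1 records, 151677.23 total salary, 8.00 avg years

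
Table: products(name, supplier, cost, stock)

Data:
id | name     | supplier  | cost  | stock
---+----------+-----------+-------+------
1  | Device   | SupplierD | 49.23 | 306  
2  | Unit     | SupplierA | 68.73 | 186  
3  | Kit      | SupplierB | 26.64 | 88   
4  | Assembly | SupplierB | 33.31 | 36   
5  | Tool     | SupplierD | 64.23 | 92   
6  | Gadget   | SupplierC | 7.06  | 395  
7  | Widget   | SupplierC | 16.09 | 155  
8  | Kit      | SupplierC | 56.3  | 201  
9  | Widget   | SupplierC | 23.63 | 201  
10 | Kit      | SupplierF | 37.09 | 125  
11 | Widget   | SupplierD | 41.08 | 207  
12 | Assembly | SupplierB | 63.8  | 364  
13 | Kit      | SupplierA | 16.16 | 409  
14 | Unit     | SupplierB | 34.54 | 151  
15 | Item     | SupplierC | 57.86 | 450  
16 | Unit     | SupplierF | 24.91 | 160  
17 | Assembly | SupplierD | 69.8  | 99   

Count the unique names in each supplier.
SELECT supplier, COUNT(DISTINCT name)
FROM products
GROUP BY supplier

Result:
  SupplierA: 2 distinct
  SupplierB: 3 distinct
  SupplierC: 4 distinct
  SupplierD: 4 distinct
  SupplierF: 2 distinct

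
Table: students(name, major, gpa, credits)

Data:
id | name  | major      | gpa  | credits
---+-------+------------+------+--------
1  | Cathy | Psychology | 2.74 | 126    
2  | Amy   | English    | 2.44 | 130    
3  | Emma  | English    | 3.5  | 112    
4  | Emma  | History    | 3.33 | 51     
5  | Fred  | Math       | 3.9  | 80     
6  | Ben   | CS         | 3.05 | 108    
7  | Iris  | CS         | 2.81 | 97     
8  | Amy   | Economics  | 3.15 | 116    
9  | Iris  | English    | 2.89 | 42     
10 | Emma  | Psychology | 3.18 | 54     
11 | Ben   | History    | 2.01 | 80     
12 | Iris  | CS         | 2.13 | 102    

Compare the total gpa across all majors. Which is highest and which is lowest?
SELECT major, SUM(gpa)
FROM students
GROUP BY major
ORDER BY SUM(gpa)

All groups:
  Economics: 3.15
  Math: 3.90
  History: 5.34
  Psychology: 5.92
  CS: 7.99
  English: 8.83

Highest: English (8.83)
Lowest: Economics (3.15)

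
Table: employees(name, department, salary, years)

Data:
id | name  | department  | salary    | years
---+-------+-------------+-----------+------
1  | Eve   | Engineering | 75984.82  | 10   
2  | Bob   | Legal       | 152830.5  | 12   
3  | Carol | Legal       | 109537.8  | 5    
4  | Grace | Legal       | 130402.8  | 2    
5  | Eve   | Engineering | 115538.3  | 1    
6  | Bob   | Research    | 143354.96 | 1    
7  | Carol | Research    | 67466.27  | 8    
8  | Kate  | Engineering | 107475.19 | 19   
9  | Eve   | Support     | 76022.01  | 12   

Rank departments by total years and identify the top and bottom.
SELECT department, SUM(years)
FROM employees
GROUP BY department
ORDER BY SUM(years)

All groups:
  Research: 9
  Support: 12
  Legal: 19
  Engineering: 30

Highest: Engineering (30)
Lowest: Research (9)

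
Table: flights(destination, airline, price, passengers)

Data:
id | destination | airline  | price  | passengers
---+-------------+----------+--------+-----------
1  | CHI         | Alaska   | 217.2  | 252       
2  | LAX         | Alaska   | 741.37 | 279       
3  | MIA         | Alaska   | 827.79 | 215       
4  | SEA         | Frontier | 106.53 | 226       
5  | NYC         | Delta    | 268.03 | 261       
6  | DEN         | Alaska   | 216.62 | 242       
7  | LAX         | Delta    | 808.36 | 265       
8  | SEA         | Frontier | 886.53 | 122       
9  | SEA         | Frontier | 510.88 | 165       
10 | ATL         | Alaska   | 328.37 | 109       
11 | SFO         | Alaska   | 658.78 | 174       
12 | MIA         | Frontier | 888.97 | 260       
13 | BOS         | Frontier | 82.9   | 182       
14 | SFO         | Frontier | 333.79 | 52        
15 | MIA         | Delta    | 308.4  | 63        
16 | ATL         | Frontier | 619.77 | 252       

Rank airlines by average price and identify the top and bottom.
SELECT airline, AVG(price)
FROM flights
GROUP BY airline
ORDER BY AVG(price)

All groups:
  Delta: 461.60
  Frontier: 489.91
  Alaska: 498.36

Highest: Alaska (498.36)
Lowest: Delta (461.60)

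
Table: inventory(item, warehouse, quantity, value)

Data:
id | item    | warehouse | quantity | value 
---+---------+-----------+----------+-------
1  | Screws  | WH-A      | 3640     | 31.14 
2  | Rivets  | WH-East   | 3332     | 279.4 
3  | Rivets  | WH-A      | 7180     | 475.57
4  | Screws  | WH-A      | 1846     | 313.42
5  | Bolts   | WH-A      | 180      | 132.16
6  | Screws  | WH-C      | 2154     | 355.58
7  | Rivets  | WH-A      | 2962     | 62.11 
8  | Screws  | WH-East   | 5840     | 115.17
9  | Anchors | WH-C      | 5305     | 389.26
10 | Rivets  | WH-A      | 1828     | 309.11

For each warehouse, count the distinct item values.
SELECT warehouse, COUNT(DISTINCT item)
FROM inventory
GROUP BY warehouse

Result:
  WH-A: 3 distinct
  WH-C: 2 distinct
  WH-East: 2 distinct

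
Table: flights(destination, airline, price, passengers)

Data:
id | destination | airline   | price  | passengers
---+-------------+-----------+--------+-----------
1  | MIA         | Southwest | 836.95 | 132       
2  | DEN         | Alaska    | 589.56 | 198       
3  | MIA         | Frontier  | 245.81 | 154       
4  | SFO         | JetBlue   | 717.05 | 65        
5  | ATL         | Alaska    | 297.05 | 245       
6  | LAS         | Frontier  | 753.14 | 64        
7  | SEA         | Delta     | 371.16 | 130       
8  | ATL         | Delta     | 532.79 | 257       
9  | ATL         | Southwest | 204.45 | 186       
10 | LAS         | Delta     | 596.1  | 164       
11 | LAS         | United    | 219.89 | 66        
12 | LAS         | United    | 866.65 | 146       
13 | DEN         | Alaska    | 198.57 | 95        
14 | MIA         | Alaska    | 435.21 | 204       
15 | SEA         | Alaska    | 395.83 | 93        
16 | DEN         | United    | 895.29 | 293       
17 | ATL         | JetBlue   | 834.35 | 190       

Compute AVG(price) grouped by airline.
SELECT airline, AVG(price) as result
FROM flights
GROUP BY airline

Result:
  Alaska: 383.24
  Delta: 500.02
  Frontier: 499.48
  JetBlue: 775.70
  Southwest: 520.70
  United: 660.61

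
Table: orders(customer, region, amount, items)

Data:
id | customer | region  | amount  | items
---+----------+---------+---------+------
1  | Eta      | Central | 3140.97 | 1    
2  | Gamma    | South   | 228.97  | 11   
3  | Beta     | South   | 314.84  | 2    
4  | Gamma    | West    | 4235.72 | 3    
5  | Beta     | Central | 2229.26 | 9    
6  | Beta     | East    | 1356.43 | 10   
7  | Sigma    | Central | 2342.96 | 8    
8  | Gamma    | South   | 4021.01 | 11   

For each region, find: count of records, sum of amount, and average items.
SELECT region,
       COUNT(*) as cnt,
       SUM(amount) as total_amount,
       AVG(items) as avg_items
FROM orders
GROUP BY region

Result:
  Central: 3 records, 7713.19 total amount, 6.00 avg items
  East: 1 records, 1356.43 total amount, 10.00 avg items
  South: 3 records, 4564.82 total amount, 8.00 avg items
  West: 1 records, 4235.72 total amount, 3.00 avg items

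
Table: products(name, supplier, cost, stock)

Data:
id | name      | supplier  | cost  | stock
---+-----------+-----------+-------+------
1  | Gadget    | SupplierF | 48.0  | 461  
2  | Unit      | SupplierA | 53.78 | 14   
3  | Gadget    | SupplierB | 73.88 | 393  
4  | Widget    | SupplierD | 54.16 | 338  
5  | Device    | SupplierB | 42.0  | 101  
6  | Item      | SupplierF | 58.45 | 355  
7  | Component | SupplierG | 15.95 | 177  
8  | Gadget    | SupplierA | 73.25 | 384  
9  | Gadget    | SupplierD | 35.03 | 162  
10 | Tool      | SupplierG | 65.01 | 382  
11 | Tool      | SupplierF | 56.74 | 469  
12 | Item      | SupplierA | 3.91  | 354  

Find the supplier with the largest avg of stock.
SELECT supplier, AVG(stock) as val
FROM products
GROUP BY supplier
ORDER BY val DESC
LIMIT 1

Result: SupplierF with avg(stock) = 428.33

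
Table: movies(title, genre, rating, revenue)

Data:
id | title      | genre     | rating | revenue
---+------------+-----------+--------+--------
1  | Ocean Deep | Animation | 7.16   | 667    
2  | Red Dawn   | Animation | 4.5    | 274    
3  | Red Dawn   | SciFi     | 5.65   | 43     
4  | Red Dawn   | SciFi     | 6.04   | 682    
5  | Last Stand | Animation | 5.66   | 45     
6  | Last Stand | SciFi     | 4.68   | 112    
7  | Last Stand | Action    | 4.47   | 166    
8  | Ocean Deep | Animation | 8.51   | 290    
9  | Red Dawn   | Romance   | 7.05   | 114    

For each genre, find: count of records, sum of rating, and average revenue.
SELECT genre,
       COUNT(*) as cnt,
       SUM(rating) as total_rating,
       AVG(revenue) as avg_revenue
FROM movies
GROUP BY genre

Result:
  Action: 1 records, 4.47 total rating, 166.00 avg revenue
  Animation: 4 records, 25.83 total rating, 319.00 avg revenue
  Romance: 1 records, 7.05 total rating, 114.00 avg revenue
  SciFi: 3 records, 16.37 total rating, 279.00 avg revenue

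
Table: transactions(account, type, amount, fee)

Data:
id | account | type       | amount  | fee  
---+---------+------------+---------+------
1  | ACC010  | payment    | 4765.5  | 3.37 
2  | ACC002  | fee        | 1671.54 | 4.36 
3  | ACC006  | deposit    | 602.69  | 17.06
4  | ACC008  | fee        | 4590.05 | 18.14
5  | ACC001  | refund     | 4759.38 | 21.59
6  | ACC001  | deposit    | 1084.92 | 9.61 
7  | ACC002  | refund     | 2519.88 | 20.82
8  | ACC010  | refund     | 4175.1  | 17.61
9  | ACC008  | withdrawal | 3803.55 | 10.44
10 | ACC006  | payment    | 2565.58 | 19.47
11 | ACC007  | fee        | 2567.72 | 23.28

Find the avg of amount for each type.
SELECT type, AVG(amount) as result
FROM transactions
GROUP BY type

Result:
  deposit: 843.81
  fee: 2943.10
  payment: 3665.54
  refund: 3818.12
  withdrawal: 3803.55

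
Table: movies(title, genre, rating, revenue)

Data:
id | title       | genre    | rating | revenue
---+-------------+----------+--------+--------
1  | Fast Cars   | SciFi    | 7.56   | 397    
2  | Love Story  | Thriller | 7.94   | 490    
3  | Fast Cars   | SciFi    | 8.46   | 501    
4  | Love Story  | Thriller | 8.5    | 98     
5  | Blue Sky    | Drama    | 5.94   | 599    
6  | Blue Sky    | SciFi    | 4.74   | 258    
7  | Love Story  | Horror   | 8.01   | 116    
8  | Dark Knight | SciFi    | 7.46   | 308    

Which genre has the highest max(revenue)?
SELECT genre, MAX(revenue) as val
FROM movies
GROUP BY genre
ORDER BY val DESC
LIMIT 1

Result: Drama with max(revenue) = 599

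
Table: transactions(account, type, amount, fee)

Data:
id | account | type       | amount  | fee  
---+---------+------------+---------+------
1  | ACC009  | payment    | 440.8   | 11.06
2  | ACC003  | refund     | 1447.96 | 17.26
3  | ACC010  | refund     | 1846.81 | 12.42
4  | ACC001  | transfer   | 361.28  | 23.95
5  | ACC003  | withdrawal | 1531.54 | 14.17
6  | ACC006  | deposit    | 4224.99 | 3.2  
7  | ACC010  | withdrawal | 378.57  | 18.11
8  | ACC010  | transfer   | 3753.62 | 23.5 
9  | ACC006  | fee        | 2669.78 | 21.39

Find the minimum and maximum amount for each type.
SELECT type, MIN(amount), MAX(amount)
FROM transactions
GROUP BY type

Result:
  deposit: min=4224.99, max=4224.99
  fee: min=2669.78, max=2669.78
  payment: min=440.80, max=440.80
  refund: min=1447.96, max=1846.81
  transfer: min=361.28, max=3753.62
  withdrawal: min=378.57, max=1531.54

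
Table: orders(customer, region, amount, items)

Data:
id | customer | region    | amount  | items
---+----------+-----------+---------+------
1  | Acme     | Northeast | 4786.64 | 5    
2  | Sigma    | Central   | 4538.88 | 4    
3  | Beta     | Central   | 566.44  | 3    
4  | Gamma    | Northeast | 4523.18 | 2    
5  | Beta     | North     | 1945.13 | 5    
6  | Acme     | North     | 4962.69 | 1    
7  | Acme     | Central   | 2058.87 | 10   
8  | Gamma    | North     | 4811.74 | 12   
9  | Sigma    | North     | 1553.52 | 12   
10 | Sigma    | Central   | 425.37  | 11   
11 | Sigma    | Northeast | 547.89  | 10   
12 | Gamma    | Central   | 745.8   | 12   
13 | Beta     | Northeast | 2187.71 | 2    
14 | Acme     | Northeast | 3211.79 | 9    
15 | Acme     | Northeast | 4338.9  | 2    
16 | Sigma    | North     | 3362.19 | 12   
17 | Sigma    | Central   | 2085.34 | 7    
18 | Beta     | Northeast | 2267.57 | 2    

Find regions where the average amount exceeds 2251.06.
SELECT region, AVG(amount)
FROM orders
GROUP BY region
HAVING AVG(amount) > 2251.06

Result:
  North: avg=3327.05
  Northeast: avg=3123.38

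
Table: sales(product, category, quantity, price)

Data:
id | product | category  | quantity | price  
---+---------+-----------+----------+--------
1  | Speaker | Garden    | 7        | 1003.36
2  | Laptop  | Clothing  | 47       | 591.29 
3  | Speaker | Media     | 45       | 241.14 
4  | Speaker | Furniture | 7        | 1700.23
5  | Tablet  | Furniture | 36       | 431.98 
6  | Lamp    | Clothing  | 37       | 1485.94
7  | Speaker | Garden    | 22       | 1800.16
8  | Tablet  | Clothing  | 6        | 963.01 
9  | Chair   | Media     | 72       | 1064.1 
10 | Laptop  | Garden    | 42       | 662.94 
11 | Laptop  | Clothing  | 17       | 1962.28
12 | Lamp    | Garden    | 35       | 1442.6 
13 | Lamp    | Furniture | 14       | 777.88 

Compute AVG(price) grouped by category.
SELECT category, AVG(price) as result
FROM sales
GROUP BY category

Result:
  Clothing: 1250.63
  Furniture: 970.03
  Garden: 1227.27
  Media: 652.62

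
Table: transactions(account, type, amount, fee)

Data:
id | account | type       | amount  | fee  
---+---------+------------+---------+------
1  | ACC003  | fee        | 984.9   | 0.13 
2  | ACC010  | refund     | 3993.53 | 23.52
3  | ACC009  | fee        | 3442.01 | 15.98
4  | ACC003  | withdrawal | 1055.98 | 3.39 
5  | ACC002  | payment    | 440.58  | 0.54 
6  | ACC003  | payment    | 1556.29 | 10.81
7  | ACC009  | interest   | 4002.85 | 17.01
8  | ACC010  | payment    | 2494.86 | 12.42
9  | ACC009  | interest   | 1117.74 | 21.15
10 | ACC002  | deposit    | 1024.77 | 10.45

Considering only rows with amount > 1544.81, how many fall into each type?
SELECT type, COUNT(*)
FROM transactions
WHERE amount > 1544.81
GROUP BY type

Note: WHERE filters rows before grouping.

Result:
  fee: 1
  interest: 1
  payment: 2
  refund: 1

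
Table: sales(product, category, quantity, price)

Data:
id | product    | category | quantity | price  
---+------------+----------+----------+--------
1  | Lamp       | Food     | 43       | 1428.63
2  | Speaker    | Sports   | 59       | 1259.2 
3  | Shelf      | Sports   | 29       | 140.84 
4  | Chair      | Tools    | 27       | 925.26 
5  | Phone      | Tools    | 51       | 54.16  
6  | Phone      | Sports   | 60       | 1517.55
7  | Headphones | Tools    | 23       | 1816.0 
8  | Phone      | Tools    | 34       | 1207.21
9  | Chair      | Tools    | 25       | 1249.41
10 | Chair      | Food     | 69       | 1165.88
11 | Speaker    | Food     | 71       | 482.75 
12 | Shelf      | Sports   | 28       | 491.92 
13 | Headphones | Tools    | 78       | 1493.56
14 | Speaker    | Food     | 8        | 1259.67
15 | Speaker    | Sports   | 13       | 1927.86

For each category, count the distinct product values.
SELECT category, COUNT(DISTINCT product)
FROM sales
GROUP BY category

Result:
  Food: 3 distinct
  Sports: 3 distinct
  Tools: 3 distinct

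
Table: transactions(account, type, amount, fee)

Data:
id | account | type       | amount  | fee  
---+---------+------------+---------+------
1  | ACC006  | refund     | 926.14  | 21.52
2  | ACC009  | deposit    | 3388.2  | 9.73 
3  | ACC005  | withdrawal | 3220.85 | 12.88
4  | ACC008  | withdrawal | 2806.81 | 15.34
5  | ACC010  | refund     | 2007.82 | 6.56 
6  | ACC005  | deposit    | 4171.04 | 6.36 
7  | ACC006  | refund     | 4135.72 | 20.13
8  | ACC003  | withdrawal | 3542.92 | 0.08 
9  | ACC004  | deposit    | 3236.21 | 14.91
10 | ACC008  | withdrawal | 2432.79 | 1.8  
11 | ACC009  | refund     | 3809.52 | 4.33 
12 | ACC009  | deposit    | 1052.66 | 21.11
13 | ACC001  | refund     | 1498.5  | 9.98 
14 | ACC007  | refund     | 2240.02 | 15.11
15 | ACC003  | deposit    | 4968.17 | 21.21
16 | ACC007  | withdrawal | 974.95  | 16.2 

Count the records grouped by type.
SELECT type, COUNT(*) as count
FROM transactions
GROUP BY type

Result:
  deposit: 5
  refund: 6
  withdrawal: 5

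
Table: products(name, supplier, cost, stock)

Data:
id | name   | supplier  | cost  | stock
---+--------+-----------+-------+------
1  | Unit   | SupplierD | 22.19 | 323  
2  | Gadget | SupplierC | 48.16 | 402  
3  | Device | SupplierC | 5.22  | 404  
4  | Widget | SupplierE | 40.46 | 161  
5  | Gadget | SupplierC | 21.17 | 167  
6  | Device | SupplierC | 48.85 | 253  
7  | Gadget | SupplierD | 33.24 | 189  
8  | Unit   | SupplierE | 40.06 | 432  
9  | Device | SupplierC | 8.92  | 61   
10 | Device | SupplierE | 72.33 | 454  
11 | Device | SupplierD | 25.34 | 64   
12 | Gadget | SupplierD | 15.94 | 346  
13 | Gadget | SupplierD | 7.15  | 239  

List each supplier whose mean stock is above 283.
SELECT supplier, AVG(stock)
FROM products
GROUP BY supplier
HAVING AVG(stock) > 283

Result:
  SupplierE: avg=349.00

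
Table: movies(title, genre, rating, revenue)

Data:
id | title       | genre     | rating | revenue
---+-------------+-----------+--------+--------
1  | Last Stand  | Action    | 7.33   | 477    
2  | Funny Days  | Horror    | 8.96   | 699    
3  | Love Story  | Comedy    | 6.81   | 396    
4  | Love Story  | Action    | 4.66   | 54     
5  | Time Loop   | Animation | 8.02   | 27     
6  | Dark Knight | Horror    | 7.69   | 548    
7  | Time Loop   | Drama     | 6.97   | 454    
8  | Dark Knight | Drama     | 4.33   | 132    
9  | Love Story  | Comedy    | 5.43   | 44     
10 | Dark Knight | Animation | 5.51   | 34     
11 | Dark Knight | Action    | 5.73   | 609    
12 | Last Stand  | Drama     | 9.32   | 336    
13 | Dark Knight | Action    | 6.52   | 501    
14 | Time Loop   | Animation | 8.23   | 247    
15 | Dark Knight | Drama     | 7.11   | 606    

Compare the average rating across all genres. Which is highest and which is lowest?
SELECT genre, AVG(rating)
FROM movies
GROUP BY genre
ORDER BY AVG(rating)

All groups:
  Action: 6.06
  Comedy: 6.12
  Drama: 6.93
  Animation: 7.25
  Horror: 8.33

Highest: Horror (8.33)
Lowest: Action (6.06)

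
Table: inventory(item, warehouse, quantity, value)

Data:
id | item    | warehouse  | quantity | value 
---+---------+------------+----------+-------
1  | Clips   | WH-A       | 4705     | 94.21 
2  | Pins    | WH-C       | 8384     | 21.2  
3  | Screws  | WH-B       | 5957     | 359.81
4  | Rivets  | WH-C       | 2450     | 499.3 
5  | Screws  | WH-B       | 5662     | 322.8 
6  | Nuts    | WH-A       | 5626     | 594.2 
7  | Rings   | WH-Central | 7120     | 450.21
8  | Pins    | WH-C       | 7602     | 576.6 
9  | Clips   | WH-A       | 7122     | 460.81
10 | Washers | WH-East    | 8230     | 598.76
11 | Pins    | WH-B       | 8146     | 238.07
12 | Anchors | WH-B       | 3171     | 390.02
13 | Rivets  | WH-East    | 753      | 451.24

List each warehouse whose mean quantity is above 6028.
SELECT warehouse, AVG(quantity)
FROM inventory
GROUP BY warehouse
HAVING AVG(quantity) > 6028

Result:
  WH-C: avg=6145.33
  WH-Central: avg=7120.00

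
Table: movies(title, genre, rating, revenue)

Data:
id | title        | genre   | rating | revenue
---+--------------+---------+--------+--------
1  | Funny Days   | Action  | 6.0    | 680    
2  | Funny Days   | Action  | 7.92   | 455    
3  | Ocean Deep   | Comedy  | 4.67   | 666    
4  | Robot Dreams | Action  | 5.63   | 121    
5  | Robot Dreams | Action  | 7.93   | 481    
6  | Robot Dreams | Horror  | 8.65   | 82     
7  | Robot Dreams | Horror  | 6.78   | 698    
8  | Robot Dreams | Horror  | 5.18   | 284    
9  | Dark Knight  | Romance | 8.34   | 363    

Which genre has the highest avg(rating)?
SELECT genre, AVG(rating) as val
FROM movies
GROUP BY genre
ORDER BY val DESC
LIMIT 1

Result: Romance with avg(rating) = 8.34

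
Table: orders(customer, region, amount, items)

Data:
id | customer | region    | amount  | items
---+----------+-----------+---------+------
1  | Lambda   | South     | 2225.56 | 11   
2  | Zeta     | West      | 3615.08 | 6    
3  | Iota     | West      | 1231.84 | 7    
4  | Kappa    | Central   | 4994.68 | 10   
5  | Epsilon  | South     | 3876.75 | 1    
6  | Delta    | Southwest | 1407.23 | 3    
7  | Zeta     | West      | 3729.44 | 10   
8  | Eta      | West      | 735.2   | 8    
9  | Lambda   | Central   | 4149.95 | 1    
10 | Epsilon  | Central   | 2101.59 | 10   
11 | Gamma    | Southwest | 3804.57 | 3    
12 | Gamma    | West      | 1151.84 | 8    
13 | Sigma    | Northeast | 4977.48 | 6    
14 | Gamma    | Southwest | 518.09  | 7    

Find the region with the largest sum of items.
SELECT region, SUM(items) as val
FROM orders
GROUP BY region
ORDER BY val DESC
LIMIT 1

Result: West with sum(items) = 39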